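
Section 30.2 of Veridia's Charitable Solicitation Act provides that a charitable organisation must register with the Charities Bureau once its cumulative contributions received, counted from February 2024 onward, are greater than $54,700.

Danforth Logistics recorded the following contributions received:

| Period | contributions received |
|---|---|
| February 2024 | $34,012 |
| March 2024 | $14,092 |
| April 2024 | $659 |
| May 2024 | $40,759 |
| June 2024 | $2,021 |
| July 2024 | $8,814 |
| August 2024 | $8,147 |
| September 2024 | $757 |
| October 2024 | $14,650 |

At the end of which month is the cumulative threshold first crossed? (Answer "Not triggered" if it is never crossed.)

May 2024

Through February 2024: $34,012
Through March 2024: $48,104
Through April 2024: $48,763
Through May 2024: $89,522 ← exceeds threshold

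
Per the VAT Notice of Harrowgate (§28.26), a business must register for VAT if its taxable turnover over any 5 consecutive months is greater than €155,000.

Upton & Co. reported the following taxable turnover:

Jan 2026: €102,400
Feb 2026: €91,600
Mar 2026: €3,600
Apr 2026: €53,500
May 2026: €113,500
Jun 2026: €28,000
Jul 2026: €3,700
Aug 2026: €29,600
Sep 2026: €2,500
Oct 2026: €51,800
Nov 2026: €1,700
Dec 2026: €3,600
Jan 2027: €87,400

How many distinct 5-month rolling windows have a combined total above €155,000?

5

Jan 2026–May 2026: €102,400 + €91,600 + €3,600 + €53,500 + €113,500 = €364,600 (over)
Feb 2026–Jun 2026: €91,600 + €3,600 + €53,500 + €113,500 + €28,000 = €290,200 (over)
Mar 2026–Jul 2026: €3,600 + €53,500 + €113,500 + €28,000 + €3,700 = €202,300 (over)
Apr 2026–Aug 2026: €53,500 + €113,500 + €28,000 + €3,700 + €29,600 = €228,300 (over)
May 2026–Sep 2026: €113,500 + €28,000 + €3,700 + €29,600 + €2,500 = €177,300 (over)
Jun 2026–Oct 2026: €28,000 + €3,700 + €29,600 + €2,500 + €51,800 = €115,600 (under)
Jul 2026–Nov 2026: €3,700 + €29,600 + €2,500 + €51,800 + €1,700 = €89,300 (under)
Aug 2026–Dec 2026: €29,600 + €2,500 + €51,800 + €1,700 + €3,600 = €89,200 (under)
Sep 2026–Jan 2027: €2,500 + €51,800 + €1,700 + €3,600 + €87,400 = €147,000 (under)
5 windows exceed the threshold.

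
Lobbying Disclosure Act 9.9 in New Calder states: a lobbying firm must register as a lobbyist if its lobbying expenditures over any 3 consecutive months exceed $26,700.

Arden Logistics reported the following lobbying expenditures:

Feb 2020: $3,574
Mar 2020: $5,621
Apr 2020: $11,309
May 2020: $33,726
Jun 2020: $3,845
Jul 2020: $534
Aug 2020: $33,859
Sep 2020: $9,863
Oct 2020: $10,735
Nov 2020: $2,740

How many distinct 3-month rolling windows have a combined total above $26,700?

6

Feb 2020–Apr 2020: $3,574 + $5,621 + $11,309 = $20,504 (under)
Mar 2020–May 2020: $5,621 + $11,309 + $33,726 = $50,656 (over)
Apr 2020–Jun 2020: $11,309 + $33,726 + $3,845 = $48,880 (over)
May 2020–Jul 2020: $33,726 + $3,845 + $534 = $38,105 (over)
Jun 2020–Aug 2020: $3,845 + $534 + $33,859 = $38,238 (over)
Jul 2020–Sep 2020: $534 + $33,859 + $9,863 = $44,256 (over)
Aug 2020–Oct 2020: $33,859 + $9,863 + $10,735 = $54,457 (over)
Sep 2020–Nov 2020: $9,863 + $10,735 + $2,740 = $23,338 (under)
6 windows exceed the threshold.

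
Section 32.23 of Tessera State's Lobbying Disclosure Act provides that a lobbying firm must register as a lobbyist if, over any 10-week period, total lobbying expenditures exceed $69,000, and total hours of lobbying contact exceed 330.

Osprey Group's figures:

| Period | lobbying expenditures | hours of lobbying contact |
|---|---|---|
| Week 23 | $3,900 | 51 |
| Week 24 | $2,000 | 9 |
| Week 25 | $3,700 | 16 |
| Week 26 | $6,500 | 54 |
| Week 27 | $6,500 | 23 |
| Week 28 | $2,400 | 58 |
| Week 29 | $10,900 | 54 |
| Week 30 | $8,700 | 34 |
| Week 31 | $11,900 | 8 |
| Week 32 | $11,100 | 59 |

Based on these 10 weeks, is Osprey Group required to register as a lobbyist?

No

Total lobbying expenditures: $3,900 + $2,000 + $3,700 + $6,500 + $6,500 + $2,400 + $10,900 + $8,700 + $11,900 + $11,100 = $67,600 (≤ $69,000).
Total hours of lobbying contact: 51 + 9 + 16 + 54 + 23 + 58 + 54 + 34 + 8 + 59 = 366 (> 330).
The test is 'and': the rule requires both, and at least one is not exceeded.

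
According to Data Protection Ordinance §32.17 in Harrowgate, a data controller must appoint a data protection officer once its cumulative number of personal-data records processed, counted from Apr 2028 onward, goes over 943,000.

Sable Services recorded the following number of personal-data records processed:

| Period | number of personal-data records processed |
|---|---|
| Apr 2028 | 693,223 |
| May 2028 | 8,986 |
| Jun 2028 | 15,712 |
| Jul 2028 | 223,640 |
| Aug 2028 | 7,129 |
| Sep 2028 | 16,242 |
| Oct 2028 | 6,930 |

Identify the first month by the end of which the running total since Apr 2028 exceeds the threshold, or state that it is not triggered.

Through Apr 2028: 693,223
Through May 2028: 702,209
Through Jun 2028: 717,921
Through Jul 2028: 941,561
Through Aug 2028: 948,690 ← exceeds threshold

Aug 2028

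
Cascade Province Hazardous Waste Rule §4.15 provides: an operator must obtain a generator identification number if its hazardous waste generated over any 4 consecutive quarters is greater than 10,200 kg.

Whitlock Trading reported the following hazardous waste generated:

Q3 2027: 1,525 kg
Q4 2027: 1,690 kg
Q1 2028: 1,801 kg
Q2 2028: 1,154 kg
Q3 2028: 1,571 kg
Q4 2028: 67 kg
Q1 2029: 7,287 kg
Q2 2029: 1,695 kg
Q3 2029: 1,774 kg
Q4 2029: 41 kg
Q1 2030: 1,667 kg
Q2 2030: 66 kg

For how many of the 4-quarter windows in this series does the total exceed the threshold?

Q3 2027–Q2 2028: 1,525 kg + 1,690 kg + 1,801 kg + 1,154 kg = 6,170 kg (under)
Q4 2027–Q3 2028: 1,690 kg + 1,801 kg + 1,154 kg + 1,571 kg = 6,216 kg (under)
Q1 2028–Q4 2028: 1,801 kg + 1,154 kg + 1,571 kg + 67 kg = 4,593 kg (under)
Q2 2028–Q1 2029: 1,154 kg + 1,571 kg + 67 kg + 7,287 kg = 10,079 kg (under)
Q3 2028–Q2 2029: 1,571 kg + 67 kg + 7,287 kg + 1,695 kg = 10,620 kg (over)
Q4 2028–Q3 2029: 67 kg + 7,287 kg + 1,695 kg + 1,774 kg = 10,823 kg (over)
Q1 2029–Q4 2029: 7,287 kg + 1,695 kg + 1,774 kg + 41 kg = 10,797 kg (over)
Q2 2029–Q1 2030: 1,695 kg + 1,774 kg + 41 kg + 1,667 kg = 5,177 kg (under)
Q3 2029–Q2 2030: 1,774 kg + 41 kg + 1,667 kg + 66 kg = 3,548 kg (under)
3 windows exceed the threshold.

3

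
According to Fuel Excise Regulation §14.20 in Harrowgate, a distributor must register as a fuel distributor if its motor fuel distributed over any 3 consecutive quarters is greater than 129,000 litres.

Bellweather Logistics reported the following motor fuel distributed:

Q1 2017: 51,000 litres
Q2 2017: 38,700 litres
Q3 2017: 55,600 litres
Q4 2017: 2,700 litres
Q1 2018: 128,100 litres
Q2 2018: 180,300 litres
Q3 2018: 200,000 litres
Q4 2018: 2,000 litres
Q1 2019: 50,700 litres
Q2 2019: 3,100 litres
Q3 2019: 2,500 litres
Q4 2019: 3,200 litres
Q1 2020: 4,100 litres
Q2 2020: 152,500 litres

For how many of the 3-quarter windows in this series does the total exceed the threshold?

Q1 2017–Q3 2017: 51,000 litres + 38,700 litres + 55,600 litres = 145,300 litres (over)
Q2 2017–Q4 2017: 38,700 litres + 55,600 litres + 2,700 litres = 97,000 litres (under)
Q3 2017–Q1 2018: 55,600 litres + 2,700 litres + 128,100 litres = 186,400 litres (over)
Q4 2017–Q2 2018: 2,700 litres + 128,100 litres + 180,300 litres = 311,100 litres (over)
Q1 2018–Q3 2018: 128,100 litres + 180,300 litres + 200,000 litres = 508,400 litres (over)
Q2 2018–Q4 2018: 180,300 litres + 200,000 litres + 2,000 litres = 382,300 litres (over)
Q3 2018–Q1 2019: 200,000 litres + 2,000 litres + 50,700 litres = 252,700 litres (over)
Q4 2018–Q2 2019: 2,000 litres + 50,700 litres + 3,100 litres = 55,800 litres (under)
Q1 2019–Q3 2019: 50,700 litres + 3,100 litres + 2,500 litres = 56,300 litres (under)
Q2 2019–Q4 2019: 3,100 litres + 2,500 litres + 3,200 litres = 8,800 litres (under)
Q3 2019–Q1 2020: 2,500 litres + 3,200 litres + 4,100 litres = 9,800 litres (under)
Q4 2019–Q2 2020: 3,200 litres + 4,100 litres + 152,500 litres = 159,800 litres (over)
7 windows exceed the threshold.

7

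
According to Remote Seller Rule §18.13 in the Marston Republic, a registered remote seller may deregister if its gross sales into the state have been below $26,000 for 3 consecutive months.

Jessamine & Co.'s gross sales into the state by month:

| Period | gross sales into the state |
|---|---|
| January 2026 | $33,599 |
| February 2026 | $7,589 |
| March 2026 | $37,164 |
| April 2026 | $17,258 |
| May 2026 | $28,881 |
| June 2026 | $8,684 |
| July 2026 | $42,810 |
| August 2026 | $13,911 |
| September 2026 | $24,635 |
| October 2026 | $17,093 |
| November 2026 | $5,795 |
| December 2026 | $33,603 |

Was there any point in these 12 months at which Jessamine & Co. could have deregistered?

Yes

Months below $26,000: February 2026, April 2026, June 2026, August 2026, September 2026, October 2026, November 2026.
Longest run of consecutive months below the threshold: 4.
4 ≥ 3, so Jessamine & Co. became eligible.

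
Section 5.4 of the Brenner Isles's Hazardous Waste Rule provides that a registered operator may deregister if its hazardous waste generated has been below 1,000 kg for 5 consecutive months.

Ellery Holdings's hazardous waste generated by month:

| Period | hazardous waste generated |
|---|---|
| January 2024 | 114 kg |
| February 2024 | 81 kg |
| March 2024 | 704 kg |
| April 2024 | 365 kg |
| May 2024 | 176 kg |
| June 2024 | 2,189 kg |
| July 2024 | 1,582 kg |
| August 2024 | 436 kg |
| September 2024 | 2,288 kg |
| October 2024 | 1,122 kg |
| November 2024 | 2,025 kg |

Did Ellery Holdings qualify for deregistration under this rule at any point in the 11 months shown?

Months below 1,000 kg: January 2024, February 2024, March 2024, April 2024, May 2024, August 2024.
Longest run of consecutive months below the threshold: 5.
5 ≥ 5, so Ellery Holdings became eligible.

Yes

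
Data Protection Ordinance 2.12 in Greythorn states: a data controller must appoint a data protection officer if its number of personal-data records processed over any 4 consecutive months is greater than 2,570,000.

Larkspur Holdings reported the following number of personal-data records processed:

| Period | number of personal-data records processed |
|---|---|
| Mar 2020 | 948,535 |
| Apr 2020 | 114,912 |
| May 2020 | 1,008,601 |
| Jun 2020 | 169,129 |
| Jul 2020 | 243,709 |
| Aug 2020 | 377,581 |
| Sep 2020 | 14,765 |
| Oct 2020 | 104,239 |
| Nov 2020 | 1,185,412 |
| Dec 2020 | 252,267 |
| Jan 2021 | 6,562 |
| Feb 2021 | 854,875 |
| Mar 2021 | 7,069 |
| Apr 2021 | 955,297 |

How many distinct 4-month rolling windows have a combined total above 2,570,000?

0

Mar 2020–Jun 2020: 948,535 + 114,912 + 1,008,601 + 169,129 = 2,241,177 (under)
Apr 2020–Jul 2020: 114,912 + 1,008,601 + 169,129 + 243,709 = 1,536,351 (under)
May 2020–Aug 2020: 1,008,601 + 169,129 + 243,709 + 377,581 = 1,799,020 (under)
Jun 2020–Sep 2020: 169,129 + 243,709 + 377,581 + 14,765 = 805,184 (under)
Jul 2020–Oct 2020: 243,709 + 377,581 + 14,765 + 104,239 = 740,294 (under)
Aug 2020–Nov 2020: 377,581 + 14,765 + 104,239 + 1,185,412 = 1,681,997 (under)
Sep 2020–Dec 2020: 14,765 + 104,239 + 1,185,412 + 252,267 = 1,556,683 (under)
Oct 2020–Jan 2021: 104,239 + 1,185,412 + 252,267 + 6,562 = 1,548,480 (under)
Nov 2020–Feb 2021: 1,185,412 + 252,267 + 6,562 + 854,875 = 2,299,116 (under)
Dec 2020–Mar 2021: 252,267 + 6,562 + 854,875 + 7,069 = 1,120,773 (under)
Jan 2021–Apr 2021: 6,562 + 854,875 + 7,069 + 955,297 = 1,823,803 (under)
0 windows exceed the threshold.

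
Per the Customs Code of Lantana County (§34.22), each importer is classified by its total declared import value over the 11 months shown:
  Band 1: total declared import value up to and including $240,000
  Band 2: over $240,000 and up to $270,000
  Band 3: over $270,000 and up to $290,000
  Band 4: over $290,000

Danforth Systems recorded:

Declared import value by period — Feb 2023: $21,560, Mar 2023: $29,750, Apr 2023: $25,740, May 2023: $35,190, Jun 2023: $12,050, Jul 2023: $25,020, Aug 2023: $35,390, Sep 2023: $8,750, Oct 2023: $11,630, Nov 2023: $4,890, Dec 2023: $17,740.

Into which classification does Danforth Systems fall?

Total declared import value: $21,560 + $29,750 + $25,740 + $35,190 + $12,050 + $25,020 + $35,390 + $8,750 + $11,630 + $4,890 + $17,740 = $227,710.
$227,710 ≤ $240,000, so Band 1 applies.

Band 1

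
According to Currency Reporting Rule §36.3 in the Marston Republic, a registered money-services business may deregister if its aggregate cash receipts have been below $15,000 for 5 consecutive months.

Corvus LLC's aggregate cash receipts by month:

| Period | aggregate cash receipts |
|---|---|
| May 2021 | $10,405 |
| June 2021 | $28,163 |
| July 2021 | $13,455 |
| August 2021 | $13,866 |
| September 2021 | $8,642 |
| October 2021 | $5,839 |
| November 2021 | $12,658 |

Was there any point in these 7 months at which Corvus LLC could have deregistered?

Months below $15,000: May 2021, July 2021, August 2021, September 2021, October 2021, November 2021.
Longest run of consecutive months below the threshold: 5.
5 ≥ 5, so Corvus LLC became eligible.

Yes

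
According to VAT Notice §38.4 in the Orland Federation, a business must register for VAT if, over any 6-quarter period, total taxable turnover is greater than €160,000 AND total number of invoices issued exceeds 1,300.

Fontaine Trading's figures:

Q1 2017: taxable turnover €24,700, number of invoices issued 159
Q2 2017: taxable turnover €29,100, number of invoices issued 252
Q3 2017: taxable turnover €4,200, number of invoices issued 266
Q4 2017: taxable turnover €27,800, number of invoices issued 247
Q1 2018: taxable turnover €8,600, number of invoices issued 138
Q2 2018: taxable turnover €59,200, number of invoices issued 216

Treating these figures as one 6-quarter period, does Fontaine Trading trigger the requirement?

No

Total taxable turnover: €24,700 + €29,100 + €4,200 + €27,800 + €8,600 + €59,200 = €153,600 (≤ €160,000).
Total number of invoices issued: 159 + 252 + 266 + 247 + 138 + 216 = 1,278 (≤ 1,300).
The test is 'and': the rule requires both, and at least one is not exceeded.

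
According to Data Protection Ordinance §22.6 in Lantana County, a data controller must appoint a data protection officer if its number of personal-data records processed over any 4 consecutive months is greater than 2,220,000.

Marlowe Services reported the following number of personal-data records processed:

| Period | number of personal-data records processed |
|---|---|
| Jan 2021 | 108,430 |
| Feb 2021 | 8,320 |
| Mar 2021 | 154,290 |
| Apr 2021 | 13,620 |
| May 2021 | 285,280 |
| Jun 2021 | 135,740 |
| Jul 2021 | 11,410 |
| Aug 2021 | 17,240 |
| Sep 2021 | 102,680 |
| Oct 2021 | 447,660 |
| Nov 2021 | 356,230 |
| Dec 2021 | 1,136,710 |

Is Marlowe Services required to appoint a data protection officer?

Jan 2021–Apr 2021: 108,430 + 8,320 + 154,290 + 13,620 = 284,660 (under)
Feb 2021–May 2021: 8,320 + 154,290 + 13,620 + 285,280 = 461,510 (under)
Mar 2021–Jun 2021: 154,290 + 13,620 + 285,280 + 135,740 = 588,930 (under)
Apr 2021–Jul 2021: 13,620 + 285,280 + 135,740 + 11,410 = 446,050 (under)
May 2021–Aug 2021: 285,280 + 135,740 + 11,410 + 17,240 = 449,670 (under)
Jun 2021–Sep 2021: 135,740 + 11,410 + 17,240 + 102,680 = 267,070 (under)
Jul 2021–Oct 2021: 11,410 + 17,240 + 102,680 + 447,660 = 578,990 (under)
Aug 2021–Nov 2021: 17,240 + 102,680 + 447,660 + 356,230 = 923,810 (under)
Sep 2021–Dec 2021: 102,680 + 447,660 + 356,230 + 1,136,710 = 2,043,280 (under)
No window exceeds 2,220,000.

No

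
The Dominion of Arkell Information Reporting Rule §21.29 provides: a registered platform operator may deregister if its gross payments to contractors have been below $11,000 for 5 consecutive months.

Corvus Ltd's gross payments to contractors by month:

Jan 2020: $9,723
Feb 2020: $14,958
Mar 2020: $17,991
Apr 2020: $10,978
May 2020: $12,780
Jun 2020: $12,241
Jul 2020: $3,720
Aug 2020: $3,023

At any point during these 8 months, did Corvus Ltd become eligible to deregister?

Months below $11,000: Jan 2020, Apr 2020, Jul 2020, Aug 2020.
Longest run of consecutive months below the threshold: 2.
2 < 5, so Corvus Ltd never became eligible.

No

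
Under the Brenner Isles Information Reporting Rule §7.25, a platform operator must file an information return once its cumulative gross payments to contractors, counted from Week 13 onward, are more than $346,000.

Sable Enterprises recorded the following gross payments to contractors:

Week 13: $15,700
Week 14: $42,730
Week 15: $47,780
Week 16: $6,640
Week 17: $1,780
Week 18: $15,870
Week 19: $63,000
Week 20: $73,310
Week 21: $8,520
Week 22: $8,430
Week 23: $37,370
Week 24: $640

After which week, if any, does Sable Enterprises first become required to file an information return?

Not triggered

Through Week 13: $15,700
Through Week 14: $58,430
Through Week 15: $106,210
Through Week 16: $112,850
Through Week 17: $114,630
Through Week 18: $130,500
Through Week 19: $193,500
Through Week 20: $266,810
Through Week 21: $275,330
Through Week 22: $283,760
Through Week 23: $321,130
Through Week 24: $321,770
Final cumulative total $321,770 ≤ $346,000; the threshold is never exceeded.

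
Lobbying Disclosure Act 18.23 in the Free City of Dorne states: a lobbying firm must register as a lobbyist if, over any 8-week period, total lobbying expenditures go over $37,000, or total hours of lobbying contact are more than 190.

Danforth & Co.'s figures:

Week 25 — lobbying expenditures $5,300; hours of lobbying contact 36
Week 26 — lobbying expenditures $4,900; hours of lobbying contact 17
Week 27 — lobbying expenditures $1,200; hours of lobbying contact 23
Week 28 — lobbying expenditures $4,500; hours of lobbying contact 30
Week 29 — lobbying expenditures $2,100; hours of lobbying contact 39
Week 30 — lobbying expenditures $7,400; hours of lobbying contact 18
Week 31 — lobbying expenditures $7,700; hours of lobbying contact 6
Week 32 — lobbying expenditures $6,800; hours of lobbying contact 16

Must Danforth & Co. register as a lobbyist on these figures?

Total lobbying expenditures: $5,300 + $4,900 + $1,200 + $4,500 + $2,100 + $7,400 + $7,700 + $6,800 = $39,900 (> $37,000).
Total hours of lobbying contact: 36 + 17 + 23 + 30 + 39 + 18 + 6 + 16 = 185 (≤ 190).
The test is 'or': at least one threshold is exceeded.

Yes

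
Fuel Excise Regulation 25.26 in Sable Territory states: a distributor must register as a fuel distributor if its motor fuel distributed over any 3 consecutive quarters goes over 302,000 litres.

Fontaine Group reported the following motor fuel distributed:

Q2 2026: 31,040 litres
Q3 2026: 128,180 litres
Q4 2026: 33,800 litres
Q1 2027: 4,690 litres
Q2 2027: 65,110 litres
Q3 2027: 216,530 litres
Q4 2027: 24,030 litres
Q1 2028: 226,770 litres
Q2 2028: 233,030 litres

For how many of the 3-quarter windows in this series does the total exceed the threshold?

3

Q2 2026–Q4 2026: 31,040 litres + 128,180 litres + 33,800 litres = 193,020 litres (under)
Q3 2026–Q1 2027: 128,180 litres + 33,800 litres + 4,690 litres = 166,670 litres (under)
Q4 2026–Q2 2027: 33,800 litres + 4,690 litres + 65,110 litres = 103,600 litres (under)
Q1 2027–Q3 2027: 4,690 litres + 65,110 litres + 216,530 litres = 286,330 litres (under)
Q2 2027–Q4 2027: 65,110 litres + 216,530 litres + 24,030 litres = 305,670 litres (over)
Q3 2027–Q1 2028: 216,530 litres + 24,030 litres + 226,770 litres = 467,330 litres (over)
Q4 2027–Q2 2028: 24,030 litres + 226,770 litres + 233,030 litres = 483,830 litres (over)
3 windows exceed the threshold.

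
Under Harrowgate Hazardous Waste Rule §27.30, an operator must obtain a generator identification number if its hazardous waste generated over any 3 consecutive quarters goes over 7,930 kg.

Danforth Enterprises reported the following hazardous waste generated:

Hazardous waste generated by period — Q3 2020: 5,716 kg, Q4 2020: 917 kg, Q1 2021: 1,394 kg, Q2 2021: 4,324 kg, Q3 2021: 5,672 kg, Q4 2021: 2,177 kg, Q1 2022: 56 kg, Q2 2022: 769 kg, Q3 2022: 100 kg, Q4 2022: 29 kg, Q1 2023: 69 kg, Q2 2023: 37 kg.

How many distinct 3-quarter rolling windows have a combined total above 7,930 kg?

3

Q3 2020–Q1 2021: 5,716 kg + 917 kg + 1,394 kg = 8,027 kg (over)
Q4 2020–Q2 2021: 917 kg + 1,394 kg + 4,324 kg = 6,635 kg (under)
Q1 2021–Q3 2021: 1,394 kg + 4,324 kg + 5,672 kg = 11,390 kg (over)
Q2 2021–Q4 2021: 4,324 kg + 5,672 kg + 2,177 kg = 12,173 kg (over)
Q3 2021–Q1 2022: 5,672 kg + 2,177 kg + 56 kg = 7,905 kg (under)
Q4 2021–Q2 2022: 2,177 kg + 56 kg + 769 kg = 3,002 kg (under)
Q1 2022–Q3 2022: 56 kg + 769 kg + 100 kg = 925 kg (under)
Q2 2022–Q4 2022: 769 kg + 100 kg + 29 kg = 898 kg (under)
Q3 2022–Q1 2023: 100 kg + 29 kg + 69 kg = 198 kg (under)
Q4 2022–Q2 2023: 29 kg + 69 kg + 37 kg = 135 kg (under)
3 windows exceed the threshold.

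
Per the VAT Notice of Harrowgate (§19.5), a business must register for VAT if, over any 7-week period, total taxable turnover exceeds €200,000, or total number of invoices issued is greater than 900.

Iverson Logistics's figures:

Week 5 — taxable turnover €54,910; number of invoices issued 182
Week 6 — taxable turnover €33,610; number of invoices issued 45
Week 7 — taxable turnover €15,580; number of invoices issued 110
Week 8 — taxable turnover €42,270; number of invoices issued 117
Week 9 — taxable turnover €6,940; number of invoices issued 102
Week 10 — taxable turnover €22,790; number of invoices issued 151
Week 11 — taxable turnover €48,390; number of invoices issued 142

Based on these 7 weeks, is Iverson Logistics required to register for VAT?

Yes

Total taxable turnover: €54,910 + €33,610 + €15,580 + €42,270 + €6,940 + €22,790 + €48,390 = €224,490 (> €200,000).
Total number of invoices issued: 182 + 45 + 110 + 117 + 102 + 151 + 142 = 849 (≤ 900).
The test is 'or': at least one threshold is exceeded.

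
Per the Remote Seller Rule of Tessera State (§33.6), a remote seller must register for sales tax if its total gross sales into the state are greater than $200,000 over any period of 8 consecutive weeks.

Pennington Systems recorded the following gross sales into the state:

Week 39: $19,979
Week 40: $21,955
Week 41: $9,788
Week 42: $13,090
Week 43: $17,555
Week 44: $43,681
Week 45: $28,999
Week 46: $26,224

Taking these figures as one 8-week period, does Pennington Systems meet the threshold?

No

Total gross sales into the state: $19,979 + $21,955 + $9,788 + $13,090 + $17,555 + $43,681 + $28,999 + $26,224 = $181,271.
$181,271 ≤ $200,000, so the threshold is not exceeded.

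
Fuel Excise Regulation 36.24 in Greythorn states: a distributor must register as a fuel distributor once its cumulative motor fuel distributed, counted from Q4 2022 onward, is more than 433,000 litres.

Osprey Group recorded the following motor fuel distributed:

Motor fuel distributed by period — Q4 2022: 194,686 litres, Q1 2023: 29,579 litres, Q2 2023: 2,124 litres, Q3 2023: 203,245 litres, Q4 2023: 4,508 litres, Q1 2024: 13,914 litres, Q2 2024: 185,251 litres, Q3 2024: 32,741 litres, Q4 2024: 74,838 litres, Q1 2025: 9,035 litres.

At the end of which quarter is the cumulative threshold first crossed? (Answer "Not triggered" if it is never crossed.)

Q4 2023

Through Q4 2022: 194,686 litres
Through Q1 2023: 224,265 litres
Through Q2 2023: 226,389 litres
Through Q3 2023: 429,634 litres
Through Q4 2023: 434,142 litres ← exceeds threshold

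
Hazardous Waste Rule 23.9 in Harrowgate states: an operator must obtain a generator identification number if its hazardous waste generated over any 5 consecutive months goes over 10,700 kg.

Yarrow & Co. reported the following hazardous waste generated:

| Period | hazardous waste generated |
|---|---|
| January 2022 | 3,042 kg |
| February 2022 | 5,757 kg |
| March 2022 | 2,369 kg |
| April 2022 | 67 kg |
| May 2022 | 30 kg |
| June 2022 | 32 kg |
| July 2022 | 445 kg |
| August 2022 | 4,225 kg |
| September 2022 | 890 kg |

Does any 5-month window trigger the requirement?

Yes

January 2022–May 2022: 3,042 kg + 5,757 kg + 2,369 kg + 67 kg + 30 kg = 11,265 kg (over)
February 2022–June 2022: 5,757 kg + 2,369 kg + 67 kg + 30 kg + 32 kg = 8,255 kg (under)
March 2022–July 2022: 2,369 kg + 67 kg + 30 kg + 32 kg + 445 kg = 2,943 kg (under)
April 2022–August 2022: 67 kg + 30 kg + 32 kg + 445 kg + 4,225 kg = 4,799 kg (under)
May 2022–September 2022: 30 kg + 32 kg + 445 kg + 4,225 kg + 890 kg = 5,622 kg (under)
At least one window exceeds 10,700 kg.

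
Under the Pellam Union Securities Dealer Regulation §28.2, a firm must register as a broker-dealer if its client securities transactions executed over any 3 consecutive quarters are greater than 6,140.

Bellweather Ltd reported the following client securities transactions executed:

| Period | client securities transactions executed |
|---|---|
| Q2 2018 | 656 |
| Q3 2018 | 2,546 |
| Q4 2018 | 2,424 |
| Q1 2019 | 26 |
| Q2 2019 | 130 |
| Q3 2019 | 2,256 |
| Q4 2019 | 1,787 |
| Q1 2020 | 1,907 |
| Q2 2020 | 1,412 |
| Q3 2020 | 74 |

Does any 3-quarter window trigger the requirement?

Q2 2018–Q4 2018: 656 + 2,546 + 2,424 = 5,626 (under)
Q3 2018–Q1 2019: 2,546 + 2,424 + 26 = 4,996 (under)
Q4 2018–Q2 2019: 2,424 + 26 + 130 = 2,580 (under)
Q1 2019–Q3 2019: 26 + 130 + 2,256 = 2,412 (under)
Q2 2019–Q4 2019: 130 + 2,256 + 1,787 = 4,173 (under)
Q3 2019–Q1 2020: 2,256 + 1,787 + 1,907 = 5,950 (under)
Q4 2019–Q2 2020: 1,787 + 1,907 + 1,412 = 5,106 (under)
Q1 2020–Q3 2020: 1,907 + 1,412 + 74 = 3,393 (under)
No window exceeds 6,140.

No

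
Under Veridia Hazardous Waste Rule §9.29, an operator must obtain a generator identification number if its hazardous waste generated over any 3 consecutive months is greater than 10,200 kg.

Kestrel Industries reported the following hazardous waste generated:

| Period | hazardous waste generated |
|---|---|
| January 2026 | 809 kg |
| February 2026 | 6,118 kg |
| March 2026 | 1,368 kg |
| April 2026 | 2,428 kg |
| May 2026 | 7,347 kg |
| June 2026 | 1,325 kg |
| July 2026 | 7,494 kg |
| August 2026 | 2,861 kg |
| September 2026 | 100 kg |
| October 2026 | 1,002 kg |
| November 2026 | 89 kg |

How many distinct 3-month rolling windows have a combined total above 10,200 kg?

5

January 2026–March 2026: 809 kg + 6,118 kg + 1,368 kg = 8,295 kg (under)
February 2026–April 2026: 6,118 kg + 1,368 kg + 2,428 kg = 9,914 kg (under)
March 2026–May 2026: 1,368 kg + 2,428 kg + 7,347 kg = 11,143 kg (over)
April 2026–June 2026: 2,428 kg + 7,347 kg + 1,325 kg = 11,100 kg (over)
May 2026–July 2026: 7,347 kg + 1,325 kg + 7,494 kg = 16,166 kg (over)
June 2026–August 2026: 1,325 kg + 7,494 kg + 2,861 kg = 11,680 kg (over)
July 2026–September 2026: 7,494 kg + 2,861 kg + 100 kg = 10,455 kg (over)
August 2026–October 2026: 2,861 kg + 100 kg + 1,002 kg = 3,963 kg (under)
September 2026–November 2026: 100 kg + 1,002 kg + 89 kg = 1,191 kg (under)
5 windows exceed the threshold.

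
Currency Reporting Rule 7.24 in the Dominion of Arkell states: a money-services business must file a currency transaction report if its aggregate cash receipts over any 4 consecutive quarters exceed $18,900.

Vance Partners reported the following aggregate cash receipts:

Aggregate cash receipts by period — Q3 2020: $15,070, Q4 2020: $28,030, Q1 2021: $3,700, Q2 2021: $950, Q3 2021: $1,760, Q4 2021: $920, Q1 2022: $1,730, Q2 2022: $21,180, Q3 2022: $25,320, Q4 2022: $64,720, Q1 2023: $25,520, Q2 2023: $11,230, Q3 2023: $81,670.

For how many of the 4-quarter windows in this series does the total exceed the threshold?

8

Q3 2020–Q2 2021: $15,070 + $28,030 + $3,700 + $950 = $47,750 (over)
Q4 2020–Q3 2021: $28,030 + $3,700 + $950 + $1,760 = $34,440 (over)
Q1 2021–Q4 2021: $3,700 + $950 + $1,760 + $920 = $7,330 (under)
Q2 2021–Q1 2022: $950 + $1,760 + $920 + $1,730 = $5,360 (under)
Q3 2021–Q2 2022: $1,760 + $920 + $1,730 + $21,180 = $25,590 (over)
Q4 2021–Q3 2022: $920 + $1,730 + $21,180 + $25,320 = $49,150 (over)
Q1 2022–Q4 2022: $1,730 + $21,180 + $25,320 + $64,720 = $112,950 (over)
Q2 2022–Q1 2023: $21,180 + $25,320 + $64,720 + $25,520 = $136,740 (over)
Q3 2022–Q2 2023: $25,320 + $64,720 + $25,520 + $11,230 = $126,790 (over)
Q4 2022–Q3 2023: $64,720 + $25,520 + $11,230 + $81,670 = $183,140 (over)
8 windows exceed the threshold.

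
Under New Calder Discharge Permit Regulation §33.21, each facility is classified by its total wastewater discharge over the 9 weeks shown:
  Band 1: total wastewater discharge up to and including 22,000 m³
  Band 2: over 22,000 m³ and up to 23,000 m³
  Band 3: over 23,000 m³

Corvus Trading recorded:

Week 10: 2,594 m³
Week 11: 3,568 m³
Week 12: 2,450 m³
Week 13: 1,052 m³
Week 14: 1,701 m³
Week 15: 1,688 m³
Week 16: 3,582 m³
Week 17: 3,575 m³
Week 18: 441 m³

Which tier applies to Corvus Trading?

Band 1

Total wastewater discharge: 2,594 m³ + 3,568 m³ + 2,450 m³ + 1,052 m³ + 1,701 m³ + 1,688 m³ + 3,582 m³ + 3,575 m³ + 441 m³ = 20,651 m³.
20,651 m³ ≤ 22,000 m³, so Band 1 applies.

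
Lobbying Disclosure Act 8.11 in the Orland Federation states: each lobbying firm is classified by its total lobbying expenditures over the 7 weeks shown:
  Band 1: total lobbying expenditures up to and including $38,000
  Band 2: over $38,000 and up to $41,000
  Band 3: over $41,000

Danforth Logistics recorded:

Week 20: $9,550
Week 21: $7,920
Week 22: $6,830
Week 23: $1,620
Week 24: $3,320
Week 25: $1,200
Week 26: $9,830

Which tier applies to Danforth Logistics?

Total lobbying expenditures: $9,550 + $7,920 + $6,830 + $1,620 + $3,320 + $1,200 + $9,830 = $40,270.
$38,000 < $40,270 ≤ $41,000, so Band 2 applies.

Band 2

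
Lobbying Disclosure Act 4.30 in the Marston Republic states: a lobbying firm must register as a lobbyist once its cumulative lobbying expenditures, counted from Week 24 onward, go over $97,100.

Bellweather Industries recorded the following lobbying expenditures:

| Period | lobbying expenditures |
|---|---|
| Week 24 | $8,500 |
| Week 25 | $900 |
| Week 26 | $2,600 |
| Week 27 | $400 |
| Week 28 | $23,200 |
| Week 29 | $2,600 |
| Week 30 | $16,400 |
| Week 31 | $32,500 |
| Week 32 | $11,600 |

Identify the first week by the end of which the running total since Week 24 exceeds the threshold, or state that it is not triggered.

Through Week 24: $8,500
Through Week 25: $9,400
Through Week 26: $12,000
Through Week 27: $12,400
Through Week 28: $35,600
Through Week 29: $38,200
Through Week 30: $54,600
Through Week 31: $87,100
Through Week 32: $98,700 ← exceeds threshold

Week 32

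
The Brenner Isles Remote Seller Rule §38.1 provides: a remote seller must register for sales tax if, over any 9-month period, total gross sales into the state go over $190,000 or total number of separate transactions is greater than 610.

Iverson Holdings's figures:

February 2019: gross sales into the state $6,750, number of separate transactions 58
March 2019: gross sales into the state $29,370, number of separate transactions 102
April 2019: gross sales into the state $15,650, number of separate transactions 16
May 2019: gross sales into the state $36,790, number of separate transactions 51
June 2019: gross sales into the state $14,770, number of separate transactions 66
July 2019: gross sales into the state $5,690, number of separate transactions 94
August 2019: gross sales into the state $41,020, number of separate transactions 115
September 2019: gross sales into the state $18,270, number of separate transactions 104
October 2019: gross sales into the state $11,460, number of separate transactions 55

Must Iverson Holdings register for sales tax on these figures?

Total gross sales into the state: $6,750 + $29,370 + $15,650 + $36,790 + $14,770 + $5,690 + $41,020 + $18,270 + $11,460 = $179,770 (≤ $190,000).
Total number of separate transactions: 58 + 102 + 16 + 51 + 66 + 94 + 115 + 104 + 55 = 661 (> 610).
The test is 'or': at least one threshold is exceeded.

Yes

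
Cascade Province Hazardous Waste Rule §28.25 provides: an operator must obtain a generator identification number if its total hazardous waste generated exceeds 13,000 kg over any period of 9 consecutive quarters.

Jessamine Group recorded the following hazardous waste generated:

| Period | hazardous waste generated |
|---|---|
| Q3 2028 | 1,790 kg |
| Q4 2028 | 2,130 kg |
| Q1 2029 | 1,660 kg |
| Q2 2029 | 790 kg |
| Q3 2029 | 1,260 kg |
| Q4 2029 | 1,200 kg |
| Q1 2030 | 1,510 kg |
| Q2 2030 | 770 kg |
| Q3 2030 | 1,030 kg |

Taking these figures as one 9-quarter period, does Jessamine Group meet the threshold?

No

Total hazardous waste generated: 1,790 kg + 2,130 kg + 1,660 kg + 790 kg + 1,260 kg + 1,200 kg + 1,510 kg + 770 kg + 1,030 kg = 12,140 kg.
12,140 kg ≤ 13,000 kg, so the threshold is not exceeded.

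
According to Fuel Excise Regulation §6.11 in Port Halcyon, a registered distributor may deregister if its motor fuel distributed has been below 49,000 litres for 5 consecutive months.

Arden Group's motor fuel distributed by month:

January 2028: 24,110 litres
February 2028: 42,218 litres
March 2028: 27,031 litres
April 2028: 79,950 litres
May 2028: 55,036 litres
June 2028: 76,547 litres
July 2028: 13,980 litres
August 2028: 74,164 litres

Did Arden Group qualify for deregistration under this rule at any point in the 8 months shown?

Months below 49,000 litres: January 2028, February 2028, March 2028, July 2028.
Longest run of consecutive months below the threshold: 3.
3 < 5, so Arden Group never became eligible.

No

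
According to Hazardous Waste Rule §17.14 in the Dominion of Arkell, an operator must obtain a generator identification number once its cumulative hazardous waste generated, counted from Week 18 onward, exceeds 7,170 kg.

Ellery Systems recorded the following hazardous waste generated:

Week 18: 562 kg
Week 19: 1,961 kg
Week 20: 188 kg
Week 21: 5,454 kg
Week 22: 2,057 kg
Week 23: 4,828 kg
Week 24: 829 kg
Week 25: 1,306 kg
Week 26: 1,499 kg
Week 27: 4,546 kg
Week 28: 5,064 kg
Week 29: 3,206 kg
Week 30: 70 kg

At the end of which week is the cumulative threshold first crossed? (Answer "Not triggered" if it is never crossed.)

Through Week 18: 562 kg
Through Week 19: 2,523 kg
Through Week 20: 2,711 kg
Through Week 21: 8,165 kg ← exceeds threshold

Week 21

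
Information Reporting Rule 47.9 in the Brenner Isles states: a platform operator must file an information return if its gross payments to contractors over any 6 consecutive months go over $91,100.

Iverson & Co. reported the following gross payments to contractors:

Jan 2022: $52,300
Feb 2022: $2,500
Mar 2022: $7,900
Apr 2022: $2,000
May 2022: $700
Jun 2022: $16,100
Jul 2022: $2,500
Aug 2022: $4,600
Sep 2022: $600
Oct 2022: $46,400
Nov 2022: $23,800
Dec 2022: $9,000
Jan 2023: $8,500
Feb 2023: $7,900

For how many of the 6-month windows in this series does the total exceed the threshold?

3

Jan 2022–Jun 2022: $52,300 + $2,500 + $7,900 + $2,000 + $700 + $16,100 = $81,500 (under)
Feb 2022–Jul 2022: $2,500 + $7,900 + $2,000 + $700 + $16,100 + $2,500 = $31,700 (under)
Mar 2022–Aug 2022: $7,900 + $2,000 + $700 + $16,100 + $2,500 + $4,600 = $33,800 (under)
Apr 2022–Sep 2022: $2,000 + $700 + $16,100 + $2,500 + $4,600 + $600 = $26,500 (under)
May 2022–Oct 2022: $700 + $16,100 + $2,500 + $4,600 + $600 + $46,400 = $70,900 (under)
Jun 2022–Nov 2022: $16,100 + $2,500 + $4,600 + $600 + $46,400 + $23,800 = $94,000 (over)
Jul 2022–Dec 2022: $2,500 + $4,600 + $600 + $46,400 + $23,800 + $9,000 = $86,900 (under)
Aug 2022–Jan 2023: $4,600 + $600 + $46,400 + $23,800 + $9,000 + $8,500 = $92,900 (over)
Sep 2022–Feb 2023: $600 + $46,400 + $23,800 + $9,000 + $8,500 + $7,900 = $96,200 (over)
3 windows exceed the threshold.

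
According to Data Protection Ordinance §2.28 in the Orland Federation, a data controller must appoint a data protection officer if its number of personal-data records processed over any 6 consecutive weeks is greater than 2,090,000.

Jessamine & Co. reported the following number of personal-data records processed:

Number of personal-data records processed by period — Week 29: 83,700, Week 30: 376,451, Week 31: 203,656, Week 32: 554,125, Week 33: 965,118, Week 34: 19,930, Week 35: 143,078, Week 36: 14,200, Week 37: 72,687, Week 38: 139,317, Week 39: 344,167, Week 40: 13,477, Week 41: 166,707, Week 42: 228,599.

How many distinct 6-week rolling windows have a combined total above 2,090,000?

Week 29–Week 34: 83,700 + 376,451 + 203,656 + 554,125 + 965,118 + 19,930 = 2,202,980 (over)
Week 30–Week 35: 376,451 + 203,656 + 554,125 + 965,118 + 19,930 + 143,078 = 2,262,358 (over)
Week 31–Week 36: 203,656 + 554,125 + 965,118 + 19,930 + 143,078 + 14,200 = 1,900,107 (under)
Week 32–Week 37: 554,125 + 965,118 + 19,930 + 143,078 + 14,200 + 72,687 = 1,769,138 (under)
Week 33–Week 38: 965,118 + 19,930 + 143,078 + 14,200 + 72,687 + 139,317 = 1,354,330 (under)
Week 34–Week 39: 19,930 + 143,078 + 14,200 + 72,687 + 139,317 + 344,167 = 733,379 (under)
Week 35–Week 40: 143,078 + 14,200 + 72,687 + 139,317 + 344,167 + 13,477 = 726,926 (under)
Week 36–Week 41: 14,200 + 72,687 + 139,317 + 344,167 + 13,477 + 166,707 = 750,555 (under)
Week 37–Week 42: 72,687 + 139,317 + 344,167 + 13,477 + 166,707 + 228,599 = 964,954 (under)
2 windows exceed the threshold.

2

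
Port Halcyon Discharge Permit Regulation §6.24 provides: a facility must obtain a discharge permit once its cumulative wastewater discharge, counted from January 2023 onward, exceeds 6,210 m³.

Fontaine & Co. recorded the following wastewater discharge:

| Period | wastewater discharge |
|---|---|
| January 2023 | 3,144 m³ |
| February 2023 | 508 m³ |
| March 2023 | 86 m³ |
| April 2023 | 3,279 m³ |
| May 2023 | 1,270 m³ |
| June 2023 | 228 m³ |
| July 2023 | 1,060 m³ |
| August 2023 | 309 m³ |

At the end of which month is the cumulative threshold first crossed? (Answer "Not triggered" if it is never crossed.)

Through January 2023: 3,144 m³
Through February 2023: 3,652 m³
Through March 2023: 3,738 m³
Through April 2023: 7,017 m³ ← exceeds threshold

April 2023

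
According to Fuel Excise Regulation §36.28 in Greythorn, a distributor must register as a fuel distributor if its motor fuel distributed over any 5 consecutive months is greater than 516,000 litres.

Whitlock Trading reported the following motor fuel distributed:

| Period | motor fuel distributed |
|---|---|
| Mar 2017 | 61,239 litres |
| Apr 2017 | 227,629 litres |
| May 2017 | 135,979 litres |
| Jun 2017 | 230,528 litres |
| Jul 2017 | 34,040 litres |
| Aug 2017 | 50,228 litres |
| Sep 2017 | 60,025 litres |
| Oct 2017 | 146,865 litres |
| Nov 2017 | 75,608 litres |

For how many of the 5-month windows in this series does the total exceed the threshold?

3

Mar 2017–Jul 2017: 61,239 litres + 227,629 litres + 135,979 litres + 230,528 litres + 34,040 litres = 689,415 litres (over)
Apr 2017–Aug 2017: 227,629 litres + 135,979 litres + 230,528 litres + 34,040 litres + 50,228 litres = 678,404 litres (over)
May 2017–Sep 2017: 135,979 litres + 230,528 litres + 34,040 litres + 50,228 litres + 60,025 litres = 510,800 litres (under)
Jun 2017–Oct 2017: 230,528 litres + 34,040 litres + 50,228 litres + 60,025 litres + 146,865 litres = 521,686 litres (over)
Jul 2017–Nov 2017: 34,040 litres + 50,228 litres + 60,025 litres + 146,865 litres + 75,608 litres = 366,766 litres (under)
3 windows exceed the threshold.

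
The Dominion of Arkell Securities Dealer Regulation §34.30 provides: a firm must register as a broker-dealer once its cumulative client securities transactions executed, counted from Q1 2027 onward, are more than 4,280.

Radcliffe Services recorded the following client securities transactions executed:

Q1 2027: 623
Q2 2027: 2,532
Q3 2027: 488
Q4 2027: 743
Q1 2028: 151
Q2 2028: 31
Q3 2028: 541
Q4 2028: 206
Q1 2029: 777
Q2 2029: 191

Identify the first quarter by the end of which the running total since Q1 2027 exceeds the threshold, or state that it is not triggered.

Through Q1 2027: 623
Through Q2 2027: 3,155
Through Q3 2027: 3,643
Through Q4 2027: 4,386 ← exceeds threshold

Q4 2027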